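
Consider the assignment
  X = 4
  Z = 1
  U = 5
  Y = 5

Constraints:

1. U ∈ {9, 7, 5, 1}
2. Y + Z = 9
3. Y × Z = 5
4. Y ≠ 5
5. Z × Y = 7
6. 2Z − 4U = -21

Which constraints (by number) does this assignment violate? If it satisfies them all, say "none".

Constraints 2, 4, 5, and 6 are violated.

1. U = 5 is in {9, 7, 5, 1}  OK
2. Y + Z = 5 + 1 = 6, not 9  FAIL
3. Y × Z = 5 × 1 = 5  OK
4. Y = 5, but 5 is required to differ  FAIL
5. Z × Y = 1 × 5 = 5, not 7  FAIL
6. 2Z − 4U = 2(1) − 4(5) = -18, not -21  FAIL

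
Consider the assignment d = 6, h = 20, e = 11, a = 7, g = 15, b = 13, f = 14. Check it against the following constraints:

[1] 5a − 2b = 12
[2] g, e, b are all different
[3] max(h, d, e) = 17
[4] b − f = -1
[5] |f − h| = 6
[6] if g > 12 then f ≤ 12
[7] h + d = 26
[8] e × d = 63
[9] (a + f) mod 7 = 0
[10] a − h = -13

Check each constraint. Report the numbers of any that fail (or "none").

[1] 5a − 2b = 5(7) − 2(13) = 9, not 12 — does not hold.
[2] values 15, 11, 13 are pairwise distinct — holds.
[3] max(20, 6, 11) = 20, not 17 — does not hold.
[4] b − f = 13 − 14 = -1 — holds.
[5] |14 − 20| = 6 — holds.
[6] g = 15 > 12, so we need f ≤ 12; but f = 14 > 12 — does not hold.
[7] h + d = 20 + 6 = 26 — holds.
[8] e × d = 11 × 6 = 66, not 63 — does not hold.
[9] a + f = 21; 21 mod 7 = 0 — holds.
[10] a − h = 7 − 20 = -13 — holds.

The assignment fails constraints 1, 3, 6, and 8.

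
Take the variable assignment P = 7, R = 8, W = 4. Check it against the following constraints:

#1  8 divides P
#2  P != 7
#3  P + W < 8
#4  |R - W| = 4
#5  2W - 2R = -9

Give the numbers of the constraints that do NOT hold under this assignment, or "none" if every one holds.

Constraints 1, 2, 3, and 5 do not hold.

#1 7 = 8*0 + 7, so 8 does not divide 7 — fails.
#2 P = 7, but 7 is required to differ — fails.
#3 P + W = 7 + 4 = 11; 11 ≥ 8, bound 8 not met — fails.
#4 |8 - 4| = 4 — holds.
#5 2W - 2R = 2(4) - 2(8) = -8, not -9 — fails.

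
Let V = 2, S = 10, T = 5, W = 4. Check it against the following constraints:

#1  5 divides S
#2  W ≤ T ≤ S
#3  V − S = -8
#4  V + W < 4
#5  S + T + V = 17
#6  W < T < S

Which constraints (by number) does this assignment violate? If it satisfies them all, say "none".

#1 10 / 5 = 2, so 5 divides 10 — holds.
#2 values 4 ≤ 5 ≤ 10 — holds.
#3 V − S = 2 − 10 = -8 — holds.
#4 V + W = 2 + 4 = 6; 6 ≥ 4, bound 4 not met — does not hold.
#5 S + T + V = 10 + 5 + 2 = 17 — holds.
#6 values 4 < 5 < 10 — holds.

Violated: 4.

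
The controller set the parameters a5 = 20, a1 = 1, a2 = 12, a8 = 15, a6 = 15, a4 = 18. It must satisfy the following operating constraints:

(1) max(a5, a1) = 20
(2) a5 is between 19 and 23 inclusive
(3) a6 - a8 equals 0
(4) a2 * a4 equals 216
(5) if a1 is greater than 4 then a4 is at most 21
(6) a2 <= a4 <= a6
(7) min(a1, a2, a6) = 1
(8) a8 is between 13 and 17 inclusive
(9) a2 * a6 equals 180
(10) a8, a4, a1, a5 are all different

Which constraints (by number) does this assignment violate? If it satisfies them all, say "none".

No — constraint 6 is not satisfied.

(1) max(20, 1) = 20 — satisfied.
(2) a5 = 20 lies in [19, 23] — satisfied.
(3) a6 - a8 = 15 - 15 = 0 — satisfied.
(4) a2 * a4 = 12 * 18 = 216 — satisfied.
(5) a1 = 1, not > 4; antecedent false, conditional vacuously true — satisfied.
(6) values 12, 18, 15; a4 = 18 is not <= a6 = 15 — violated.
(7) min(1, 12, 15) = 1 — satisfied.
(8) a8 = 15 lies in [13, 17] — satisfied.
(9) a2 * a6 = 12 * 15 = 180 — satisfied.
(10) values 15, 18, 1, 20 are pairwise distinct — satisfied.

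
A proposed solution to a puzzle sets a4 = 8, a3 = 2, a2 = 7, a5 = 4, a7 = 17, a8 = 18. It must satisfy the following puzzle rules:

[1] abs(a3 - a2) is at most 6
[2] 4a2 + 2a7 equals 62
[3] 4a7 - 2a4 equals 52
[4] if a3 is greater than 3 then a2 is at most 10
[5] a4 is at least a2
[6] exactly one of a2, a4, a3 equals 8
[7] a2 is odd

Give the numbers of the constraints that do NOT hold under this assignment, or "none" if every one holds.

All constraints are satisfied.

[1] abs(2 - 7) = 5; 5 ≤ 6  holds
[2] 4a2 + 2a7 = 4(7) + 2(17) = 62  holds
[3] 4a7 - 2a4 = 4(17) - 2(8) = 52  holds
[4] a3 = 2, not > 3; antecedent false, conditional vacuously true  holds
[5] a4 = 8, a2 = 7; 8 ≥ 7  holds
[6] a2=7, a4=8, a3=2; 1 of them equals 8  holds
[7] a2 = 7 is odd  holds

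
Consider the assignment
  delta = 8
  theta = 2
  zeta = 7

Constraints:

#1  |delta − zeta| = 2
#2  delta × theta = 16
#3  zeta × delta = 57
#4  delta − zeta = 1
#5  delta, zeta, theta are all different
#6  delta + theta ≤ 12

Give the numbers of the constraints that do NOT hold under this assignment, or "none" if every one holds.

Violated: 1 and 3.

#1 |8 − 7| = 1, not 2  ✘
#2 delta × theta = 8 × 2 = 16  ✔
#3 zeta × delta = 7 × 8 = 56, not 57  ✘
#4 delta − zeta = 8 − 7 = 1  ✔
#5 values 8, 7, 2 are pairwise distinct  ✔
#6 delta + theta = 8 + 2 = 10; 10 ≤ 12  ✔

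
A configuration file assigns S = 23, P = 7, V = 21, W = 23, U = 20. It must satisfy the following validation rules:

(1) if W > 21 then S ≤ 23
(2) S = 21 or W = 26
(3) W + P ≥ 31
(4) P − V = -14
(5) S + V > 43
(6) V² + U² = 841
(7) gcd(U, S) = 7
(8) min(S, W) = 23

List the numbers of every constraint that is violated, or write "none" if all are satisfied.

The assignment fails constraints 2, 3, 7.

(1) W = 23 > 21, so we need S ≤ 23; S = 23 ≤ 23 — satisfied.
(2) S = 23 ≠ 21 and W = 23 ≠ 26; both disjuncts false — violated.
(3) W + P = 23 + 7 = 30; 30 < 31, bound 31 not met — violated.
(4) P − V = 7 − 21 = -14 — satisfied.
(5) S + V = 23 + 21 = 44; 44 > 43 — satisfied.
(6) V² + U² = 21² + 20² = 441 + 400 = 841 — satisfied.
(7) gcd(20, 23) = 1, not 7 — violated.
(8) min(23, 23) = 23 — satisfied.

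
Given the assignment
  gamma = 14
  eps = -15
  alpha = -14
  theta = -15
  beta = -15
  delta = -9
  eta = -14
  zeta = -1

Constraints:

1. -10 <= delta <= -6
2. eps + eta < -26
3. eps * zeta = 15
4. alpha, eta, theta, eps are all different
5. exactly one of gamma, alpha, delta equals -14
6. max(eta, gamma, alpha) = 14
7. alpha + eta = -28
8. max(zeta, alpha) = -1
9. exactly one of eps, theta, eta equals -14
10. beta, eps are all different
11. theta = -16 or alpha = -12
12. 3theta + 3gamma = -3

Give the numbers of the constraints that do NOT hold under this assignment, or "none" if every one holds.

1. delta = -9 lies in [-10, -6]  ✓
2. eps + eta = -15 + (-14) = -29; -29 < -26  ✓
3. eps * zeta = -15 * (-1) = 15  ✓
4. alpha = eta = -14, not all different  ✗
5. gamma=14, alpha=-14, delta=-9; 1 of them equals -14  ✓
6. max(-14, 14, -14) = 14  ✓
7. alpha + eta = -14 + (-14) = -28  ✓
8. max(-1, -14) = -1  ✓
9. eps=-15, theta=-15, eta=-14; 1 of them equals -14  ✓
10. beta = eps = -15, not all different  ✗
11. theta = -15 ≠ -16 and alpha = -14 ≠ -12; both disjuncts false  ✗
12. 3theta + 3gamma = 3(-15) + 3(14) = -3  ✓

Constraints 4, 10, 11 are violated.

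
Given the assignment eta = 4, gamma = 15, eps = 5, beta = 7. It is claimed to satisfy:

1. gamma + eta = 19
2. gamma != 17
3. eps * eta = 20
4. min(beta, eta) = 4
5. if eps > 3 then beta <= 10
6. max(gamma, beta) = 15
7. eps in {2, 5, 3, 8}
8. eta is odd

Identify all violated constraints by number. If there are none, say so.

Violated: 8.

1. gamma + eta = 15 + 4 = 19 — satisfied.
2. gamma = 15, and 15 ≠ 17 — satisfied.
3. eps * eta = 5 * 4 = 20 — satisfied.
4. min(7, 4) = 4 — satisfied.
5. eps = 5 > 3, so we need beta ≤ 10; beta = 7 ≤ 10 — satisfied.
6. max(15, 7) = 15 — satisfied.
7. eps = 5 is in {2, 5, 3, 8} — satisfied.
8. eta = 4 is even — violated.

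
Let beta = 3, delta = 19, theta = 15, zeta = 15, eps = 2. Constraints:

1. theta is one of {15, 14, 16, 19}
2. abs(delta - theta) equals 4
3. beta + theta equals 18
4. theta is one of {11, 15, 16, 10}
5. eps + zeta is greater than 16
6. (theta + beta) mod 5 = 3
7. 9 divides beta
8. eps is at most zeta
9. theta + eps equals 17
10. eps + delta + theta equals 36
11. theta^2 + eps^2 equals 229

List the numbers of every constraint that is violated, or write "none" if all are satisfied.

No — constraint 7 is not satisfied.

1. theta = 15 is in {15, 14, 16, 19} — satisfied.
2. abs(19 - 15) = 4 — satisfied.
3. beta + theta = 3 + 15 = 18 — satisfied.
4. theta = 15 is in {11, 15, 16, 10} — satisfied.
5. eps + zeta = 2 + 15 = 17; 17 > 16 — satisfied.
6. theta + beta = 18; 18 mod 5 = 3 — satisfied.
7. 3 = 9*0 + 3, so 9 does not divide 3 — violated.
8. eps = 2, zeta = 15; 2 ≤ 15 — satisfied.
9. theta + eps = 15 + 2 = 17 — satisfied.
10. eps + delta + theta = 2 + 19 + 15 = 36 — satisfied.
11. theta^2 + eps^2 = 15^2 + 2^2 = 225 + 4 = 229 — satisfied.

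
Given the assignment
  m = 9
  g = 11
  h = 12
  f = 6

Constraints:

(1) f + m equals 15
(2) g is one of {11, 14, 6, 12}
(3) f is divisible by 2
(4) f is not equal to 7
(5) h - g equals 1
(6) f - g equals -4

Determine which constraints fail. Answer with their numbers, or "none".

(1) f + m = 6 + 9 = 15  holds
(2) g = 11 is in {11, 14, 6, 12}  holds
(3) 6 / 2 = 3, so 2 divides 6  holds
(4) f = 6, and 6 ≠ 7  holds
(5) h - g = 12 - 11 = 1  holds
(6) f - g = 6 - 11 = -5, not -4  fails

Constraint 6 is violated.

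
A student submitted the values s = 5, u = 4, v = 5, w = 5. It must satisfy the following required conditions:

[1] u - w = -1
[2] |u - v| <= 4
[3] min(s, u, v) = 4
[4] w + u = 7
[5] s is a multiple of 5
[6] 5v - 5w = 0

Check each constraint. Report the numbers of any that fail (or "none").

The assignment fails constraint 4.

[1] u - w = 4 - 5 = -1 — satisfied.
[2] |4 - 5| = 1; 1 ≤ 4 — satisfied.
[3] min(5, 4, 5) = 4 — satisfied.
[4] w + u = 5 + 4 = 9, not 7 — violated.
[5] 5 / 5 = 1, so 5 divides 5 — satisfied.
[6] 5v - 5w = 5(5) - 5(5) = 0 — satisfied.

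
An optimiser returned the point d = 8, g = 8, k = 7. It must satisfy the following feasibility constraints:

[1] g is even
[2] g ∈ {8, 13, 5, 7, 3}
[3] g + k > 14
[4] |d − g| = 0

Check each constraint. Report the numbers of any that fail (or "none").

[1] g = 8 is even — OK.
[2] g = 8 is in {8, 13, 5, 7, 3} — OK.
[3] g + k = 8 + 7 = 15; 15 > 14 — OK.
[4] |8 − 8| = 0 — OK.

The assignment satisfies every constraint.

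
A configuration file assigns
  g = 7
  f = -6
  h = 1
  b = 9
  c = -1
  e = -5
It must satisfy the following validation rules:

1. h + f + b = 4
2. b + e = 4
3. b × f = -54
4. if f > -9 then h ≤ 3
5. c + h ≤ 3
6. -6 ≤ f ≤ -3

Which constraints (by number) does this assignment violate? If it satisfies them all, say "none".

None — every constraint holds.

1. h + f + b = 1 + (-6) + 9 = 4 — holds.
2. b + e = 9 + (-5) = 4 — holds.
3. b × f = 9 × (-6) = -54 — holds.
4. f = -6 > -9, so we need h ≤ 3; h = 1 ≤ 3 — holds.
5. c + h = -1 + 1 = 0; 0 ≤ 3 — holds.
6. f = -6 lies in [-6, -3] — holds.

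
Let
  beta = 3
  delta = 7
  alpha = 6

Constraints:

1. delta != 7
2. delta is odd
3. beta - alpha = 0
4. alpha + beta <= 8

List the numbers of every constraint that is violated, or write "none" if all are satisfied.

Constraints 1, 3, and 4 do not hold.

1. delta = 7, but 7 is required to differ  ✘
2. delta = 7 is odd  ✔
3. beta - alpha = 3 - 6 = -3, not 0  ✘
4. alpha + beta = 6 + 3 = 9; 9 > 8, bound 8 not met  ✘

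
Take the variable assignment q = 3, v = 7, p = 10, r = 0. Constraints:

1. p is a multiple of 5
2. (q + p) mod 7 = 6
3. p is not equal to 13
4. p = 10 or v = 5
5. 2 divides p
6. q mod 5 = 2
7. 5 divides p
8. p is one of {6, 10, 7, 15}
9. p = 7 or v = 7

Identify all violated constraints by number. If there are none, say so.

1. 10 / 5 = 2, so 5 divides 10 — holds.
2. q + p = 13; 13 mod 7 = 6 — holds.
3. p = 10, and 10 ≠ 13 — holds.
4. p = 10 = 10 (first disjunct) — holds.
5. 10 / 2 = 5, so 2 divides 10 — holds.
6. 3 mod 5 = 3, not 2 — does not hold.
7. 10 / 5 = 2, so 5 divides 10 — holds.
8. p = 10 is in {6, 10, 7, 15} — holds.
9. p = 10 ≠ 7, but v = 7 = 7 (second disjunct) — holds.

Constraint 6 does not hold.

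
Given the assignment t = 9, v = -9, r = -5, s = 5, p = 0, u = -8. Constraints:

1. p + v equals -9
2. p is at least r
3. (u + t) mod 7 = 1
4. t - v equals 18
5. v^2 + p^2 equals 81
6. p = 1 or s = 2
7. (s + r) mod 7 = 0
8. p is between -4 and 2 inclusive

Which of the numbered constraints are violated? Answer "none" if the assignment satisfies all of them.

The assignment fails constraint 6.

1. p + v = 0 + (-9) = -9 — holds.
2. p = 0, r = -5; 0 ≥ -5 — holds.
3. u + t = 1; 1 mod 7 = 1 — holds.
4. t - v = 9 - (-9) = 18 — holds.
5. v^2 + p^2 = (-9)^2 + 0^2 = 81 + 0 = 81 — holds.
6. p = 0 ≠ 1 and s = 5 ≠ 2; both disjuncts false — does not hold.
7. s + r = 0; 0 mod 7 = 0 — holds.
8. p = 0 lies in [-4, 2] — holds.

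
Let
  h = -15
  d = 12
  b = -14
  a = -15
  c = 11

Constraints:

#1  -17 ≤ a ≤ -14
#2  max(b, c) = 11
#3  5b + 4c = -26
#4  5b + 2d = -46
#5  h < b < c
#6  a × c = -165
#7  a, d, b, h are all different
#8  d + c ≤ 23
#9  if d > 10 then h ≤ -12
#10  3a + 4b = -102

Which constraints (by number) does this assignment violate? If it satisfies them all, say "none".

#1 a = -15 lies in [-17, -14] — holds.
#2 max(-14, 11) = 11 — holds.
#3 5b + 4c = 5(-14) + 4(11) = -26 — holds.
#4 5b + 2d = 5(-14) + 2(12) = -46 — holds.
#5 values -15 < -14 < 11 — holds.
#6 a × c = -15 × 11 = -165 — holds.
#7 a = h = -15, not all different — does not hold.
#8 d + c = 12 + 11 = 23; 23 ≤ 23 — holds.
#9 d = 12 > 10, so we need h ≤ -12; h = -15 ≤ -12 — holds.
#10 3a + 4b = 3(-15) + 4(-14) = -101, not -102 — does not hold.

Constraints 7 and 10 do not hold.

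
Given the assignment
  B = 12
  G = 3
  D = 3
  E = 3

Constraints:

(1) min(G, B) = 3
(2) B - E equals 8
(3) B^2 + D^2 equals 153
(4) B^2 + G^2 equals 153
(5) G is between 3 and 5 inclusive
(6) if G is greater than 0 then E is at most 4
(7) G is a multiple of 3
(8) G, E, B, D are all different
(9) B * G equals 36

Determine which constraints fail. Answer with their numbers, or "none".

(1) min(3, 12) = 3  holds
(2) B - E = 12 - 3 = 9, not 8  fails
(3) B^2 + D^2 = 12^2 + 3^2 = 144 + 9 = 153  holds
(4) B^2 + G^2 = 12^2 + 3^2 = 144 + 9 = 153  holds
(5) G = 3 lies in [3, 5]  holds
(6) G = 3 > 0, so we need E ≤ 4; E = 3 ≤ 4  holds
(7) 3 / 3 = 1, so 3 divides 3  holds
(8) G = E = 3, not all different  fails
(9) B * G = 12 * 3 = 36  holds

Violated: 2, 8.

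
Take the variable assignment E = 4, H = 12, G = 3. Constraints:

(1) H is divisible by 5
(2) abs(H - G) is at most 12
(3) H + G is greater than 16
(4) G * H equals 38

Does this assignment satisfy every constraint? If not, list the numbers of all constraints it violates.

Constraints 1, 3, 4 are violated.

(1) 12 = 5*2 + 2, so 5 does not divide 12 — violated.
(2) abs(12 - 3) = 9; 9 ≤ 12 — OK.
(3) H + G = 12 + 3 = 15; 15 ≤ 16, bound 16 not met — violated.
(4) G * H = 3 * 12 = 36, not 38 — violated.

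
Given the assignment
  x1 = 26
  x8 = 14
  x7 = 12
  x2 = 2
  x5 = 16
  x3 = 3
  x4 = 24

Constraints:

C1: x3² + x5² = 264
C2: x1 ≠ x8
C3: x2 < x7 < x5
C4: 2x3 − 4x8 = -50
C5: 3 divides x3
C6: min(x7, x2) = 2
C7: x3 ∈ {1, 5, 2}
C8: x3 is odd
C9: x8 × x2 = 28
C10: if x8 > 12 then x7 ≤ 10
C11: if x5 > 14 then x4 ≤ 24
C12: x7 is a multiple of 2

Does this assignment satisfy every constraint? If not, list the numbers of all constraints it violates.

Constraints 1, 7, 10 do not hold.

C1: x3² + x5² = 3² + 16² = 9 + 256 = 265, not 264  ✘
C2: x1 = 26, x8 = 14; distinct  ✔
C3: values 2 < 12 < 16  ✔
C4: 2x3 − 4x8 = 2(3) − 4(14) = -50  ✔
C5: 3 / 3 = 1, so 3 divides 3  ✔
C6: min(12, 2) = 2  ✔
C7: x3 = 3 is not in {1, 5, 2}  ✘
C8: x3 = 3 is odd  ✔
C9: x8 × x2 = 14 × 2 = 28  ✔
C10: x8 = 14 > 12, so we need x7 ≤ 10; but x7 = 12 > 10  ✘
C11: x5 = 16 > 14, so we need x4 ≤ 24; x4 = 24 ≤ 24  ✔
C12: 12 / 2 = 6, so 2 divides 12  ✔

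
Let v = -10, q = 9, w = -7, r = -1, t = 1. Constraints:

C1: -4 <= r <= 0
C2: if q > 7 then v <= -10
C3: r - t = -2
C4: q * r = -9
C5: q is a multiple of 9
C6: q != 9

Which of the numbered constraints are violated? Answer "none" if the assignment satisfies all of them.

C1: r = -1 lies in [-4, 0]  yes
C2: q = 9 > 7, so we need v ≤ -10; v = -10 ≤ -10  yes
C3: r - t = -1 - 1 = -2  yes
C4: q * r = 9 * (-1) = -9  yes
C5: 9 / 9 = 1, so 9 divides 9  yes
C6: q = 9, but 9 is required to differ  no

No — constraint 6 is not satisfied.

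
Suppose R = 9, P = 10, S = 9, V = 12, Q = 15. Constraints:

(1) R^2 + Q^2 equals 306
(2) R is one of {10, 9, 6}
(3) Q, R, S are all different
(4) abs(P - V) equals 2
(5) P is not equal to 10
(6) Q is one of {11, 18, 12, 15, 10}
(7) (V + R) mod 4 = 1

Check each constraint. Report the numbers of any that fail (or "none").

Constraints 3 and 5 do not hold.

(1) R^2 + Q^2 = 9^2 + 15^2 = 81 + 225 = 306 — OK.
(2) R = 9 is in {10, 9, 6} — OK.
(3) R = S = 9, not all different — violated.
(4) abs(10 - 12) = 2 — OK.
(5) P = 10, but 10 is required to differ — violated.
(6) Q = 15 is in {11, 18, 12, 15, 10} — OK.
(7) V + R = 21; 21 mod 4 = 1 — OK.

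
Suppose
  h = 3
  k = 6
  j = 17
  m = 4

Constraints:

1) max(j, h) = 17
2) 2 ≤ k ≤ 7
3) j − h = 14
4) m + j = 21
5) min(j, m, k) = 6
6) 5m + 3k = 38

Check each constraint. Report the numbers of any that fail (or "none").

Violated: 5.

1) max(17, 3) = 17  yes
2) k = 6 lies in [2, 7]  yes
3) j − h = 17 − 3 = 14  yes
4) m + j = 4 + 17 = 21  yes
5) min(17, 4, 6) = 4, not 6  no
6) 5m + 3k = 5(4) + 3(6) = 38  yes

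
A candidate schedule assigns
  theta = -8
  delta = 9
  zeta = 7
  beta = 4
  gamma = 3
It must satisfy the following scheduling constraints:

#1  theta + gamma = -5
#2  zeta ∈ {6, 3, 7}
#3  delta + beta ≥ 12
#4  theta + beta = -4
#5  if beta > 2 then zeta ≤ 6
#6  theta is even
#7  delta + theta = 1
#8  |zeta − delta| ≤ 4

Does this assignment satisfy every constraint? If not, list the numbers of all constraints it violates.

#1 theta + gamma = -8 + 3 = -5  OK
#2 zeta = 7 is in {6, 3, 7}  OK
#3 delta + beta = 9 + 4 = 13; 13 ≥ 12  OK
#4 theta + beta = -8 + 4 = -4  OK
#5 beta = 4 > 2, so we need zeta ≤ 6; but zeta = 7 > 6  FAIL
#6 theta = -8 is even  OK
#7 delta + theta = 9 + (-8) = 1  OK
#8 |7 − 9| = 2; 2 ≤ 4  OK

The assignment fails constraint 5.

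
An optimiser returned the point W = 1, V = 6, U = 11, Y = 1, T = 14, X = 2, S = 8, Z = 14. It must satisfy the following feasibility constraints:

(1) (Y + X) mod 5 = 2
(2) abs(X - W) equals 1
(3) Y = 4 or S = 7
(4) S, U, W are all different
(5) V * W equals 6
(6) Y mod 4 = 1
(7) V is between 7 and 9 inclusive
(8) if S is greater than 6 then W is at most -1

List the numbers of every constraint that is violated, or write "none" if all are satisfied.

(1) Y + X = 3; 3 mod 5 = 3, not 2 — does not hold.
(2) abs(2 - 1) = 1 — holds.
(3) Y = 1 ≠ 4 and S = 8 ≠ 7; both disjuncts false — does not hold.
(4) values 8, 11, 1 are pairwise distinct — holds.
(5) V * W = 6 * 1 = 6 — holds.
(6) 1 mod 4 = 1 — holds.
(7) V = 6 is outside [7, 9] — does not hold.
(8) S = 8 > 6, so we need W ≤ -1; but W = 1 > -1 — does not hold.

Violated: 1, 3, 7, and 8.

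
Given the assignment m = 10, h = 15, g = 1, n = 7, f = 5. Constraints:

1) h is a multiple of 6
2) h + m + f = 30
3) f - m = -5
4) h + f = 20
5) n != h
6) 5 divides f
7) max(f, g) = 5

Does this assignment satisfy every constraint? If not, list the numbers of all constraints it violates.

The assignment fails constraint 1.

1) 15 = 6*2 + 3, so 6 does not divide 15 — fails.
2) h + m + f = 15 + 10 + 5 = 30 — holds.
3) f - m = 5 - 10 = -5 — holds.
4) h + f = 15 + 5 = 20 — holds.
5) n = 7, h = 15; distinct — holds.
6) 5 / 5 = 1, so 5 divides 5 — holds.
7) max(5, 1) = 5 — holds.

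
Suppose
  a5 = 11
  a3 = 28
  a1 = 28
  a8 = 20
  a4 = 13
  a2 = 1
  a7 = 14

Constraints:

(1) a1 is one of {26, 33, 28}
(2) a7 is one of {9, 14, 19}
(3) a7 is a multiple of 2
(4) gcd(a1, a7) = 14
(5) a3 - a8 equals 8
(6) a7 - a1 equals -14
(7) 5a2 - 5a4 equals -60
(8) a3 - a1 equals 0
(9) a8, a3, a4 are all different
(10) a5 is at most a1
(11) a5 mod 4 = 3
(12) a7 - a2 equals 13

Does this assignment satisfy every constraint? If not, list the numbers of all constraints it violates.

None — every constraint holds.

(1) a1 = 28 is in {26, 33, 28} — holds.
(2) a7 = 14 is in {9, 14, 19} — holds.
(3) 14 / 2 = 7, so 2 divides 14 — holds.
(4) gcd(28, 14) = 14 — holds.
(5) a3 - a8 = 28 - 20 = 8 — holds.
(6) a7 - a1 = 14 - 28 = -14 — holds.
(7) 5a2 - 5a4 = 5(1) - 5(13) = -60 — holds.
(8) a3 - a1 = 28 - 28 = 0 — holds.
(9) values 20, 28, 13 are pairwise distinct — holds.
(10) a5 = 11, a1 = 28; 11 ≤ 28 — holds.
(11) 11 mod 4 = 3 — holds.
(12) a7 - a2 = 14 - 1 = 13 — holds.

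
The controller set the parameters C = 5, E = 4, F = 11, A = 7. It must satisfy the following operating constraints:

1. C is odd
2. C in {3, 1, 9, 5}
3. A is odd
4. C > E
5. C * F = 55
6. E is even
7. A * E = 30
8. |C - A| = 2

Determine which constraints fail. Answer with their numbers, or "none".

1. C = 5 is odd — OK.
2. C = 5 is in {3, 1, 9, 5} — OK.
3. A = 7 is odd — OK.
4. C = 5, E = 4; 5 > 4 — OK.
5. C * F = 5 * 11 = 55 — OK.
6. E = 4 is even — OK.
7. A * E = 7 * 4 = 28, not 30 — violated.
8. |5 - 7| = 2 — OK.

The assignment fails constraint 7.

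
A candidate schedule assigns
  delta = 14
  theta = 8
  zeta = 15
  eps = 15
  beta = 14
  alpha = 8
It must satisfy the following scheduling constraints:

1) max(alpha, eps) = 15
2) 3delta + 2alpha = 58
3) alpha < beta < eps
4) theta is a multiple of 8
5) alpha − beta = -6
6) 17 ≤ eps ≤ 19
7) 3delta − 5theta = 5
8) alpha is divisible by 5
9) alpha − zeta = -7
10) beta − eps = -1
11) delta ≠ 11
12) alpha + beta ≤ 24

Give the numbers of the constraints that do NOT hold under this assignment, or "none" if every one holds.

1) max(8, 15) = 15  holds
2) 3delta + 2alpha = 3(14) + 2(8) = 58  holds
3) values 8 < 14 < 15  holds
4) 8 / 8 = 1, so 8 divides 8  holds
5) alpha − beta = 8 − 14 = -6  holds
6) eps = 15 is outside [17, 19]  fails
7) 3delta − 5theta = 3(14) − 5(8) = 2, not 5  fails
8) 8 = 5×1 + 3, so 5 does not divide 8  fails
9) alpha − zeta = 8 − 15 = -7  holds
10) beta − eps = 14 − 15 = -1  holds
11) delta = 14, and 14 ≠ 11  holds
12) alpha + beta = 8 + 14 = 22; 22 ≤ 24  holds

Violated: 6, 7, and 8.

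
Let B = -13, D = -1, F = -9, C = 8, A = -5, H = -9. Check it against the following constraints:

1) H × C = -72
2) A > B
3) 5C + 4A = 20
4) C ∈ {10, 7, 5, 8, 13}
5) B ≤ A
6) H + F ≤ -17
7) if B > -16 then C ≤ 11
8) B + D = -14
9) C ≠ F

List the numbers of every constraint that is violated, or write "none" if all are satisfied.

1) H × C = -9 × 8 = -72 — holds.
2) A = -5, B = -13; -5 > -13 — holds.
3) 5C + 4A = 5(8) + 4(-5) = 20 — holds.
4) C = 8 is in {10, 7, 5, 8, 13} — holds.
5) B = -13, A = -5; -13 ≤ -5 — holds.
6) H + F = -9 + (-9) = -18; -18 ≤ -17 — holds.
7) B = -13 > -16, so we need C ≤ 11; C = 8 ≤ 11 — holds.
8) B + D = -13 + (-1) = -14 — holds.
9) C = 8, F = -9; distinct — holds.

Yes — all constraints hold.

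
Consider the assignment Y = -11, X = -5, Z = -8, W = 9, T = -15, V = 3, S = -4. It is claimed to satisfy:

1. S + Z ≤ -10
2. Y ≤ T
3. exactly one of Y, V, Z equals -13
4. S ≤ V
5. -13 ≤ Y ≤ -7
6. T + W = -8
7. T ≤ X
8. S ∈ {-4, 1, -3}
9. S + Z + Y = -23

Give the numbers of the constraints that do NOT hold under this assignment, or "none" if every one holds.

1. S + Z = -4 + (-8) = -12; -12 ≤ -10 — holds.
2. Y = -11, T = -15; -11 > -15 (want ≤) — does not hold.
3. Y=-11, V=3, Z=-8; 0 of them equal -13, not exactly one — does not hold.
4. S = -4, V = 3; -4 ≤ 3 — holds.
5. Y = -11 lies in [-13, -7] — holds.
6. T + W = -15 + 9 = -6, not -8 — does not hold.
7. T = -15, X = -5; -15 ≤ -5 — holds.
8. S = -4 is in {-4, 1, -3} — holds.
9. S + Z + Y = -4 + (-8) + (-11) = -23 — holds.

Violated: 2, 3, and 6.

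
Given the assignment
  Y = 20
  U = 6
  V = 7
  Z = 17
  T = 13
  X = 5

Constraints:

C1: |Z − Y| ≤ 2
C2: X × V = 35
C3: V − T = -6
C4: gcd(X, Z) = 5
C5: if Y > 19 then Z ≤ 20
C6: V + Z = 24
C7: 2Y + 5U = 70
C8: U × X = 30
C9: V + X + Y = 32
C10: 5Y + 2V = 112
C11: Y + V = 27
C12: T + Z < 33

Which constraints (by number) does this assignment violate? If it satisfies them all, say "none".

C1: |17 − 20| = 3; 3 > 2, exceeds bound 2  fails
C2: X × V = 5 × 7 = 35  holds
C3: V − T = 7 − 13 = -6  holds
C4: gcd(5, 17) = 1, not 5  fails
C5: Y = 20 > 19, so we need Z ≤ 20; Z = 17 ≤ 20  holds
C6: V + Z = 7 + 17 = 24  holds
C7: 2Y + 5U = 2(20) + 5(6) = 70  holds
C8: U × X = 6 × 5 = 30  holds
C9: V + X + Y = 7 + 5 + 20 = 32  holds
C10: 5Y + 2V = 5(20) + 2(7) = 114, not 112  fails
C11: Y + V = 20 + 7 = 27  holds
C12: T + Z = 13 + 17 = 30; 30 < 33  holds

Constraints 1, 4, 10 are violated.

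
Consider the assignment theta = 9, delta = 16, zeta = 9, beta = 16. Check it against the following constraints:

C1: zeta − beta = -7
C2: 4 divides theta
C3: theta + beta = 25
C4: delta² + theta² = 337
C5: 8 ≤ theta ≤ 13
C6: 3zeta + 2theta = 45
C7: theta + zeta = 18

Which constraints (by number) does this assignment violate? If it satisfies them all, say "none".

C1: zeta − beta = 9 − 16 = -7  ✓
C2: 9 = 4×2 + 1, so 4 does not divide 9  ✗
C3: theta + beta = 9 + 16 = 25  ✓
C4: delta² + theta² = 16² + 9² = 256 + 81 = 337  ✓
C5: theta = 9 lies in [8, 13]  ✓
C6: 3zeta + 2theta = 3(9) + 2(9) = 45  ✓
C7: theta + zeta = 9 + 9 = 18  ✓

Constraint 2 does not hold.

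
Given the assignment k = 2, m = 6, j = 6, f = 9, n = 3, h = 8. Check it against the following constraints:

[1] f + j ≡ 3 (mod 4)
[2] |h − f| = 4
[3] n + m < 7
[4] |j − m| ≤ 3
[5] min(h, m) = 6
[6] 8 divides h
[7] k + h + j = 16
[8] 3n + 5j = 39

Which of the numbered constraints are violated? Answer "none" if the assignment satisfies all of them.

Constraints 2 and 3 do not hold.

[1] f + j = 15; 15 mod 4 = 3  holds
[2] |8 − 9| = 1, not 4  fails
[3] n + m = 3 + 6 = 9; 9 ≥ 7, bound 7 not met  fails
[4] |6 − 6| = 0; 0 ≤ 3  holds
[5] min(8, 6) = 6  holds
[6] 8 / 8 = 1, so 8 divides 8  holds
[7] k + h + j = 2 + 8 + 6 = 16  holds
[8] 3n + 5j = 3(3) + 5(6) = 39  holds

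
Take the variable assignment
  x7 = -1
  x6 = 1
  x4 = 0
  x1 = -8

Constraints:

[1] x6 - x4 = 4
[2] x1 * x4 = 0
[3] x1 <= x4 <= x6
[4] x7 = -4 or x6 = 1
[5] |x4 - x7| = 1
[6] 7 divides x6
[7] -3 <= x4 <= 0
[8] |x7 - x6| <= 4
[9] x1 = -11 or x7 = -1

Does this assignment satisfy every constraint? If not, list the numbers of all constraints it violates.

[1] x6 - x4 = 1 - 0 = 1, not 4  FAIL
[2] x1 * x4 = -8 * 0 = 0  OK
[3] values -8 <= 0 <= 1  OK
[4] x7 = -1 ≠ -4, but x6 = 1 = 1 (second disjunct)  OK
[5] |0 - (-1)| = 1  OK
[6] 1 = 7*0 + 1, so 7 does not divide 1  FAIL
[7] x4 = 0 lies in [-3, 0]  OK
[8] |-1 - 1| = 2; 2 ≤ 4  OK
[9] x1 = -8 ≠ -11, but x7 = -1 = -1 (second disjunct)  OK

Constraints 1 and 6 are violated.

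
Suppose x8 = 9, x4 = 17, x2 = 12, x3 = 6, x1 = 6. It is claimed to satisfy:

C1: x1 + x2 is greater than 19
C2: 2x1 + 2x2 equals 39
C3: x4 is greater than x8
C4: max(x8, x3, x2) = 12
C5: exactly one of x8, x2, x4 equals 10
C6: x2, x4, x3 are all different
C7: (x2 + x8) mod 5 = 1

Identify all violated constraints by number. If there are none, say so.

C1: x1 + x2 = 6 + 12 = 18; 18 ≤ 19, bound 19 not met — violated.
C2: 2x1 + 2x2 = 2(6) + 2(12) = 36, not 39 — violated.
C3: x4 = 17, x8 = 9; 17 > 9 — OK.
C4: max(9, 6, 12) = 12 — OK.
C5: x8=9, x2=12, x4=17; 0 of them equal 10, not exactly one — violated.
C6: values 12, 17, 6 are pairwise distinct — OK.
C7: x2 + x8 = 21; 21 mod 5 = 1 — OK.

No — constraints 1, 2, 5 are not satisfied.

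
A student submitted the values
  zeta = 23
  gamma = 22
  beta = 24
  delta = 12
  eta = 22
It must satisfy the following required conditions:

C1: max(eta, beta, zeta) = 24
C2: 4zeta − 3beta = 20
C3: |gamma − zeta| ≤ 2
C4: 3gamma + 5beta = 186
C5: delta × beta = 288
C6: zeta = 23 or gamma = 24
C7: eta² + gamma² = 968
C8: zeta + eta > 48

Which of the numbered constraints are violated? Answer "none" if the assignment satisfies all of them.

Violated: 8.

C1: max(22, 24, 23) = 24  ✓
C2: 4zeta − 3beta = 4(23) − 3(24) = 20  ✓
C3: |22 − 23| = 1; 1 ≤ 2  ✓
C4: 3gamma + 5beta = 3(22) + 5(24) = 186  ✓
C5: delta × beta = 12 × 24 = 288  ✓
C6: zeta = 23 = 23 (first disjunct)  ✓
C7: eta² + gamma² = 22² + 22² = 484 + 484 = 968  ✓
C8: zeta + eta = 23 + 22 = 45; 45 ≤ 48, bound 48 not met  ✗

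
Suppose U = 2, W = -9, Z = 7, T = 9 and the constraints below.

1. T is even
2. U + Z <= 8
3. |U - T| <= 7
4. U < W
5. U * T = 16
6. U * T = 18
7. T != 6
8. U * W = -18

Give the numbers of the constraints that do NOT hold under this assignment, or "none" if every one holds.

1. T = 9 is odd  fails
2. U + Z = 2 + 7 = 9; 9 > 8, bound 8 not met  fails
3. |2 - 9| = 7; 7 ≤ 7  holds
4. U = 2, W = -9; 2 ≥ -9 (want <)  fails
5. U * T = 2 * 9 = 18, not 16  fails
6. U * T = 2 * 9 = 18  holds
7. T = 9, and 9 ≠ 6  holds
8. U * W = 2 * (-9) = -18  holds

Constraints 1, 2, 4, and 5 do not hold.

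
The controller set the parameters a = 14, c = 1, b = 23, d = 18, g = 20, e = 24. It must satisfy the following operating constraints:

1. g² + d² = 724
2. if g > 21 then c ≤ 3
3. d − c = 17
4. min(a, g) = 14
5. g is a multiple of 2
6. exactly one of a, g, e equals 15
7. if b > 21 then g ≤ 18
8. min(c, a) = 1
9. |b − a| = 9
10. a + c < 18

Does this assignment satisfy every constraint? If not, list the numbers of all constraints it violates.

1. g² + d² = 20² + 18² = 400 + 324 = 724  holds
2. g = 20, not > 21; antecedent false, conditional vacuously true  holds
3. d − c = 18 − 1 = 17  holds
4. min(14, 20) = 14  holds
5. 20 / 2 = 10, so 2 divides 20  holds
6. a=14, g=20, e=24; 0 of them equal 15, not exactly one  fails
7. b = 23 > 21, so we need g ≤ 18; but g = 20 > 18  fails
8. min(1, 14) = 1  holds
9. |23 − 14| = 9  holds
10. a + c = 14 + 1 = 15; 15 < 18  holds

Constraints 6 and 7 are violated.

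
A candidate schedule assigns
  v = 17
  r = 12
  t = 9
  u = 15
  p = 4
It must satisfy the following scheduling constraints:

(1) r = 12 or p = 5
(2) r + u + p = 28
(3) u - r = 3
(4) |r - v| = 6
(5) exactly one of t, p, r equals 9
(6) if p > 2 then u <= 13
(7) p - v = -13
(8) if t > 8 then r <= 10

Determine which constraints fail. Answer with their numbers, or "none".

The assignment fails constraints 2, 4, 6, and 8.

(1) r = 12 = 12 (first disjunct) — OK.
(2) r + u + p = 12 + 15 + 4 = 31, not 28 — violated.
(3) u - r = 15 - 12 = 3 — OK.
(4) |12 - 17| = 5, not 6 — violated.
(5) t=9, p=4, r=12; 1 of them equals 9 — OK.
(6) p = 4 > 2, so we need u ≤ 13; but u = 15 > 13 — violated.
(7) p - v = 4 - 17 = -13 — OK.
(8) t = 9 > 8, so we need r ≤ 10; but r = 12 > 10 — violated.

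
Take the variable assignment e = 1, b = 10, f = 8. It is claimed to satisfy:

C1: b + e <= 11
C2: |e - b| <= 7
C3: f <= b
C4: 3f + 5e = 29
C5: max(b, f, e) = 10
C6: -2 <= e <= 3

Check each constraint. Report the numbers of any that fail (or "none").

Constraint 2 does not hold.

C1: b + e = 10 + 1 = 11; 11 ≤ 11  ✔
C2: |1 - 10| = 9; 9 > 7, exceeds bound 7  ✘
C3: f = 8, b = 10; 8 ≤ 10  ✔
C4: 3f + 5e = 3(8) + 5(1) = 29  ✔
C5: max(10, 8, 1) = 10  ✔
C6: e = 1 lies in [-2, 3]  ✔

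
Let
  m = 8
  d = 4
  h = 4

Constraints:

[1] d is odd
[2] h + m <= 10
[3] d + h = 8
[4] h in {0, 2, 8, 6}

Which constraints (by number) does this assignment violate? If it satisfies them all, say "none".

The assignment fails constraints 1, 2, and 4.

[1] d = 4 is even — does not hold.
[2] h + m = 4 + 8 = 12; 12 > 10, bound 10 not met — does not hold.
[3] d + h = 4 + 4 = 8 — holds.
[4] h = 4 is not in {0, 2, 8, 6} — does not hold.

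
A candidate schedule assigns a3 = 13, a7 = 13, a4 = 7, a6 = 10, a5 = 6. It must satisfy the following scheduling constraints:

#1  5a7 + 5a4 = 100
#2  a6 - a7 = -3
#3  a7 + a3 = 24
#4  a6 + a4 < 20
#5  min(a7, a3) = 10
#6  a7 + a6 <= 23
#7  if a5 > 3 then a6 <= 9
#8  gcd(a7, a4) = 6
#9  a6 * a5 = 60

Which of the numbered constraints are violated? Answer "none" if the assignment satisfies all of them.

Constraints 3, 5, 7, 8 do not hold.

#1 5a7 + 5a4 = 5(13) + 5(7) = 100  holds
#2 a6 - a7 = 10 - 13 = -3  holds
#3 a7 + a3 = 13 + 13 = 26, not 24  fails
#4 a6 + a4 = 10 + 7 = 17; 17 < 20  holds
#5 min(13, 13) = 13, not 10  fails
#6 a7 + a6 = 13 + 10 = 23; 23 ≤ 23  holds
#7 a5 = 6 > 3, so we need a6 ≤ 9; but a6 = 10 > 9  fails
#8 gcd(13, 7) = 1, not 6  fails
#9 a6 * a5 = 10 * 6 = 60  holds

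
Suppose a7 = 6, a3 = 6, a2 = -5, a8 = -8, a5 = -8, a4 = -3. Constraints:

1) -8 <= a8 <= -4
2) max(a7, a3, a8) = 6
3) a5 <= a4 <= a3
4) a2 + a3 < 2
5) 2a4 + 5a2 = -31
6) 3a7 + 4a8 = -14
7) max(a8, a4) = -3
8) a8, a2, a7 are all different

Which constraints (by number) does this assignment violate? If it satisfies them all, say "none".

Yes — all constraints hold.

1) a8 = -8 lies in [-8, -4] — OK.
2) max(6, 6, -8) = 6 — OK.
3) values -8 <= -3 <= 6 — OK.
4) a2 + a3 = -5 + 6 = 1; 1 < 2 — OK.
5) 2a4 + 5a2 = 2(-3) + 5(-5) = -31 — OK.
6) 3a7 + 4a8 = 3(6) + 4(-8) = -14 — OK.
7) max(-8, -3) = -3 — OK.
8) values -8, -5, 6 are pairwise distinct — OK.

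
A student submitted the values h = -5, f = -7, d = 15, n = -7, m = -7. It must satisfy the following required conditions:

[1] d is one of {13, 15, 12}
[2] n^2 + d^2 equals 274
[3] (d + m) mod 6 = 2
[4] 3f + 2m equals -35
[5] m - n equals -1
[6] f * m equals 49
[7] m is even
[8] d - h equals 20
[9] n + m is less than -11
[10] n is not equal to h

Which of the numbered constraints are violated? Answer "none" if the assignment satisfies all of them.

Constraints 5 and 7 are violated.

[1] d = 15 is in {13, 15, 12} — holds.
[2] n^2 + d^2 = (-7)^2 + 15^2 = 49 + 225 = 274 — holds.
[3] d + m = 8; 8 mod 6 = 2 — holds.
[4] 3f + 2m = 3(-7) + 2(-7) = -35 — holds.
[5] m - n = -7 - (-7) = 0, not -1 — does not hold.
[6] f * m = -7 * (-7) = 49 — holds.
[7] m = -7 is odd — does not hold.
[8] d - h = 15 - (-5) = 20 — holds.
[9] n + m = -7 + (-7) = -14; -14 < -11 — holds.
[10] n = -7, h = -5; distinct — holds.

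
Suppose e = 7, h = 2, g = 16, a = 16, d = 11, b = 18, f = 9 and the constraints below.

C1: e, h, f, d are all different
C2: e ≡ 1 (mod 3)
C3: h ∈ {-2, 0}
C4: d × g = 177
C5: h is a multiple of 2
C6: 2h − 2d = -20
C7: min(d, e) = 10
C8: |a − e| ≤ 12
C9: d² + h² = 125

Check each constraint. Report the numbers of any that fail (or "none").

C1: values 7, 2, 9, 11 are pairwise distinct  true
C2: 7 mod 3 = 1  true
C3: h = 2 is not in {-2, 0}  false
C4: d × g = 11 × 16 = 176, not 177  false
C5: 2 / 2 = 1, so 2 divides 2  true
C6: 2h − 2d = 2(2) − 2(11) = -18, not -20  false
C7: min(11, 7) = 7, not 10  false
C8: |16 − 7| = 9; 9 ≤ 12  true
C9: d² + h² = 11² + 2² = 121 + 4 = 125  true

Constraints 3, 4, 6, and 7 do not hold.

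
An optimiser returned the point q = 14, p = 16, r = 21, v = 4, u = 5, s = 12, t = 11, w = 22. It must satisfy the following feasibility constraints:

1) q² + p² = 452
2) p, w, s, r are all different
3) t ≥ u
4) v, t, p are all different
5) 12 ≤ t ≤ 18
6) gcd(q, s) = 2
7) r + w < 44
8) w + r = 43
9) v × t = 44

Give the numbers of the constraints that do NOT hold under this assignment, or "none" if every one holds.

1) q² + p² = 14² + 16² = 196 + 256 = 452 — satisfied.
2) values 16, 22, 12, 21 are pairwise distinct — satisfied.
3) t = 11, u = 5; 11 ≥ 5 — satisfied.
4) values 4, 11, 16 are pairwise distinct — satisfied.
5) t = 11 is outside [12, 18] — violated.
6) gcd(14, 12) = 2 — satisfied.
7) r + w = 21 + 22 = 43; 43 < 44 — satisfied.
8) w + r = 22 + 21 = 43 — satisfied.
9) v × t = 4 × 11 = 44 — satisfied.

Constraint 5 is violated.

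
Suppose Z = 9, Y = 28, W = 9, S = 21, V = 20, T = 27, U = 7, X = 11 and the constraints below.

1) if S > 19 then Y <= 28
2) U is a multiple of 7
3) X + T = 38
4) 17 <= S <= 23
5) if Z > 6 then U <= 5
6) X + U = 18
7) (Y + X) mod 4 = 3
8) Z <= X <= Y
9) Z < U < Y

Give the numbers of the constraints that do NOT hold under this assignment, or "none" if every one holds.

1) S = 21 > 19, so we need Y ≤ 28; Y = 28 ≤ 28 — satisfied.
2) 7 / 7 = 1, so 7 divides 7 — satisfied.
3) X + T = 11 + 27 = 38 — satisfied.
4) S = 21 lies in [17, 23] — satisfied.
5) Z = 9 > 6, so we need U ≤ 5; but U = 7 > 5 — violated.
6) X + U = 11 + 7 = 18 — satisfied.
7) Y + X = 39; 39 mod 4 = 3 — satisfied.
8) values 9 <= 11 <= 28 — satisfied.
9) values 9, 7, 28; Z = 9 is not < U = 7 — violated.

The assignment fails constraints 5, 9.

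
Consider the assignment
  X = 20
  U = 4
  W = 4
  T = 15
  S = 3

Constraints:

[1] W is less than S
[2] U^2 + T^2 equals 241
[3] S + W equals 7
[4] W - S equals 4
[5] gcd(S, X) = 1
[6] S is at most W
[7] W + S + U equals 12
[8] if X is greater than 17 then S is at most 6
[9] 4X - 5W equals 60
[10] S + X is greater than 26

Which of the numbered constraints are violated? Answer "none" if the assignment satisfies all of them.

Constraints 1, 4, 7, and 10 are violated.

[1] W = 4, S = 3; 4 ≥ 3 (want <)  false
[2] U^2 + T^2 = 4^2 + 15^2 = 16 + 225 = 241  true
[3] S + W = 3 + 4 = 7  true
[4] W - S = 4 - 3 = 1, not 4  false
[5] gcd(3, 20) = 1  true
[6] S = 3, W = 4; 3 ≤ 4  true
[7] W + S + U = 4 + 3 + 4 = 11, not 12  false
[8] X = 20 > 17, so we need S ≤ 6; S = 3 ≤ 6  true
[9] 4X - 5W = 4(20) - 5(4) = 60  true
[10] S + X = 3 + 20 = 23; 23 ≤ 26, bound 26 not met  false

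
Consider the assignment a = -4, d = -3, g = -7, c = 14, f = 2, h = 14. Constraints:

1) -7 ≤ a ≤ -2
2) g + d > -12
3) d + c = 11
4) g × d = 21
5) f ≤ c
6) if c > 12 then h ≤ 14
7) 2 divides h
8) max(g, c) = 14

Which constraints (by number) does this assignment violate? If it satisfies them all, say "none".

All constraints are satisfied.

1) a = -4 lies in [-7, -2]  ✓
2) g + d = -7 + (-3) = -10; -10 > -12  ✓
3) d + c = -3 + 14 = 11  ✓
4) g × d = -7 × (-3) = 21  ✓
5) f = 2, c = 14; 2 ≤ 14  ✓
6) c = 14 > 12, so we need h ≤ 14; h = 14 ≤ 14  ✓
7) 14 / 2 = 7, so 2 divides 14  ✓
8) max(-7, 14) = 14  ✓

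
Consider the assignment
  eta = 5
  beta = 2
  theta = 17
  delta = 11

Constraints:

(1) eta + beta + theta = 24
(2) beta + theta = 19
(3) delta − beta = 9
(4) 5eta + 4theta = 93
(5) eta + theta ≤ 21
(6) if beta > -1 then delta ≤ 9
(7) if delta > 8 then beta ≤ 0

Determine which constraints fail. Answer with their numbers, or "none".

The assignment fails constraints 5, 6, and 7.

(1) eta + beta + theta = 5 + 2 + 17 = 24  yes
(2) beta + theta = 2 + 17 = 19  yes
(3) delta − beta = 11 − 2 = 9  yes
(4) 5eta + 4theta = 5(5) + 4(17) = 93  yes
(5) eta + theta = 5 + 17 = 22; 22 > 21, bound 21 not met  no
(6) beta = 2 > -1, so we need delta ≤ 9; but delta = 11 > 9  no
(7) delta = 11 > 8, so we need beta ≤ 0; but beta = 2 > 0  no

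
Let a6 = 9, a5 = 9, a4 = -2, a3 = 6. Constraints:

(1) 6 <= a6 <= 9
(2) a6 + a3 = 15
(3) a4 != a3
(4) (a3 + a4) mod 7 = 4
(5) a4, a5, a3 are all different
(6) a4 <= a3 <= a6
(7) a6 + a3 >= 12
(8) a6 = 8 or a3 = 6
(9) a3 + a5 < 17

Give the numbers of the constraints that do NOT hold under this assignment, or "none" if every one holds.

(1) a6 = 9 lies in [6, 9] — holds.
(2) a6 + a3 = 9 + 6 = 15 — holds.
(3) a4 = -2, a3 = 6; distinct — holds.
(4) a3 + a4 = 4; 4 mod 7 = 4 — holds.
(5) values -2, 9, 6 are pairwise distinct — holds.
(6) values -2 <= 6 <= 9 — holds.
(7) a6 + a3 = 9 + 6 = 15; 15 ≥ 12 — holds.
(8) a6 = 9 ≠ 8, but a3 = 6 = 6 (second disjunct) — holds.
(9) a3 + a5 = 6 + 9 = 15; 15 < 17 — holds.

All constraints are satisfied.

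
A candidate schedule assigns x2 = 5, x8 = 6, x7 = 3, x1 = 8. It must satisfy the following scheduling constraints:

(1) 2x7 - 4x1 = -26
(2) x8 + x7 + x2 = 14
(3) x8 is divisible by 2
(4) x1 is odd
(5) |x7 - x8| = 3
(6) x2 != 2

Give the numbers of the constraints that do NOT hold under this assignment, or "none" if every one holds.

(1) 2x7 - 4x1 = 2(3) - 4(8) = -26  true
(2) x8 + x7 + x2 = 6 + 3 + 5 = 14  true
(3) 6 / 2 = 3, so 2 divides 6  true
(4) x1 = 8 is even  false
(5) |3 - 6| = 3  true
(6) x2 = 5, and 5 ≠ 2  true

Violated: 4.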